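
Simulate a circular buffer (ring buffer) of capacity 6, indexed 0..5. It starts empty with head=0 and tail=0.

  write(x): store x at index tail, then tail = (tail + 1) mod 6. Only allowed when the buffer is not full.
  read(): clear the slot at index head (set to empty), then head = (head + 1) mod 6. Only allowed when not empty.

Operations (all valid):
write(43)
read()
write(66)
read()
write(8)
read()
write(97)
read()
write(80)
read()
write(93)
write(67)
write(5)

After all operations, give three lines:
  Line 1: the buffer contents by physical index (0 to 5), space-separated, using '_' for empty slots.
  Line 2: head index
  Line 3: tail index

write(43): buf=[43 _ _ _ _ _], head=0, tail=1, size=1
read(): buf=[_ _ _ _ _ _], head=1, tail=1, size=0
write(66): buf=[_ 66 _ _ _ _], head=1, tail=2, size=1
read(): buf=[_ _ _ _ _ _], head=2, tail=2, size=0
write(8): buf=[_ _ 8 _ _ _], head=2, tail=3, size=1
read(): buf=[_ _ _ _ _ _], head=3, tail=3, size=0
write(97): buf=[_ _ _ 97 _ _], head=3, tail=4, size=1
read(): buf=[_ _ _ _ _ _], head=4, tail=4, size=0
write(80): buf=[_ _ _ _ 80 _], head=4, tail=5, size=1
read(): buf=[_ _ _ _ _ _], head=5, tail=5, size=0
write(93): buf=[_ _ _ _ _ 93], head=5, tail=0, size=1
write(67): buf=[67 _ _ _ _ 93], head=5, tail=1, size=2
write(5): buf=[67 5 _ _ _ 93], head=5, tail=2, size=3

Answer: 67 5 _ _ _ 93
5
2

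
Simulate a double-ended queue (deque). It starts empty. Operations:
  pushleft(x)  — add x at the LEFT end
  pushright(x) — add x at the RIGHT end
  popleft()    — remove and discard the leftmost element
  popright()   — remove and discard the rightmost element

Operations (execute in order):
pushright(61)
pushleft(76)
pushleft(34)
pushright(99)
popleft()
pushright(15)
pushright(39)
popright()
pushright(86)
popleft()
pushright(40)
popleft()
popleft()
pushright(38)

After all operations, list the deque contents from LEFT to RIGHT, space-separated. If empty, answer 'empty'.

Answer: 15 86 40 38

Derivation:
pushright(61): [61]
pushleft(76): [76, 61]
pushleft(34): [34, 76, 61]
pushright(99): [34, 76, 61, 99]
popleft(): [76, 61, 99]
pushright(15): [76, 61, 99, 15]
pushright(39): [76, 61, 99, 15, 39]
popright(): [76, 61, 99, 15]
pushright(86): [76, 61, 99, 15, 86]
popleft(): [61, 99, 15, 86]
pushright(40): [61, 99, 15, 86, 40]
popleft(): [99, 15, 86, 40]
popleft(): [15, 86, 40]
pushright(38): [15, 86, 40, 38]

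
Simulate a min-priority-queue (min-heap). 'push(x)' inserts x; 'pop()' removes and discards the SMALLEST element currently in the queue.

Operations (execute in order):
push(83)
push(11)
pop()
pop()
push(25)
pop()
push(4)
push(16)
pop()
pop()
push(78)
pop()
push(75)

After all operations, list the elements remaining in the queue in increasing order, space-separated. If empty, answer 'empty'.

push(83): heap contents = [83]
push(11): heap contents = [11, 83]
pop() → 11: heap contents = [83]
pop() → 83: heap contents = []
push(25): heap contents = [25]
pop() → 25: heap contents = []
push(4): heap contents = [4]
push(16): heap contents = [4, 16]
pop() → 4: heap contents = [16]
pop() → 16: heap contents = []
push(78): heap contents = [78]
pop() → 78: heap contents = []
push(75): heap contents = [75]

Answer: 75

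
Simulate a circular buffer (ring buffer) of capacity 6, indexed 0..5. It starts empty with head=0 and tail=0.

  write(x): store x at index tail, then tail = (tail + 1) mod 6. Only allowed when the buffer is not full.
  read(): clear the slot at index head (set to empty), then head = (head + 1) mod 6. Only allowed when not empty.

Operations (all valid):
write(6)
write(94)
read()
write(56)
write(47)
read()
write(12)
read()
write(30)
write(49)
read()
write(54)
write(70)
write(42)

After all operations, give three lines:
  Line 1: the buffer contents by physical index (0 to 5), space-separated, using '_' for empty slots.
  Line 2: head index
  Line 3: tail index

Answer: 49 54 70 42 12 30
4
4

Derivation:
write(6): buf=[6 _ _ _ _ _], head=0, tail=1, size=1
write(94): buf=[6 94 _ _ _ _], head=0, tail=2, size=2
read(): buf=[_ 94 _ _ _ _], head=1, tail=2, size=1
write(56): buf=[_ 94 56 _ _ _], head=1, tail=3, size=2
write(47): buf=[_ 94 56 47 _ _], head=1, tail=4, size=3
read(): buf=[_ _ 56 47 _ _], head=2, tail=4, size=2
write(12): buf=[_ _ 56 47 12 _], head=2, tail=5, size=3
read(): buf=[_ _ _ 47 12 _], head=3, tail=5, size=2
write(30): buf=[_ _ _ 47 12 30], head=3, tail=0, size=3
write(49): buf=[49 _ _ 47 12 30], head=3, tail=1, size=4
read(): buf=[49 _ _ _ 12 30], head=4, tail=1, size=3
write(54): buf=[49 54 _ _ 12 30], head=4, tail=2, size=4
write(70): buf=[49 54 70 _ 12 30], head=4, tail=3, size=5
write(42): buf=[49 54 70 42 12 30], head=4, tail=4, size=6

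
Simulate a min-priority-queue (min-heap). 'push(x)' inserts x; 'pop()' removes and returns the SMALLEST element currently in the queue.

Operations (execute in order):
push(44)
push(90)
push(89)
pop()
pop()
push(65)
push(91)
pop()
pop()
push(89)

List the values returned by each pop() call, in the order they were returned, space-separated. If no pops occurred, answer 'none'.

push(44): heap contents = [44]
push(90): heap contents = [44, 90]
push(89): heap contents = [44, 89, 90]
pop() → 44: heap contents = [89, 90]
pop() → 89: heap contents = [90]
push(65): heap contents = [65, 90]
push(91): heap contents = [65, 90, 91]
pop() → 65: heap contents = [90, 91]
pop() → 90: heap contents = [91]
push(89): heap contents = [89, 91]

Answer: 44 89 65 90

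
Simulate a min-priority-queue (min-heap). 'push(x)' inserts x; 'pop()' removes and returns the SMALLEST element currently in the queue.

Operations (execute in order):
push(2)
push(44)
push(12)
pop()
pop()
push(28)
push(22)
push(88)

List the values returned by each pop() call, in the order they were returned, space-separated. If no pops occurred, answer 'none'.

Answer: 2 12

Derivation:
push(2): heap contents = [2]
push(44): heap contents = [2, 44]
push(12): heap contents = [2, 12, 44]
pop() → 2: heap contents = [12, 44]
pop() → 12: heap contents = [44]
push(28): heap contents = [28, 44]
push(22): heap contents = [22, 28, 44]
push(88): heap contents = [22, 28, 44, 88]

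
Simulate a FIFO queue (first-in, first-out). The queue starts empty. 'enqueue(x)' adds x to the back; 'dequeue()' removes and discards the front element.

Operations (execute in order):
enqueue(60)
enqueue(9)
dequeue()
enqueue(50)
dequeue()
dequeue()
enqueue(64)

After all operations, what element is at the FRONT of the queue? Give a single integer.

Answer: 64

Derivation:
enqueue(60): queue = [60]
enqueue(9): queue = [60, 9]
dequeue(): queue = [9]
enqueue(50): queue = [9, 50]
dequeue(): queue = [50]
dequeue(): queue = []
enqueue(64): queue = [64]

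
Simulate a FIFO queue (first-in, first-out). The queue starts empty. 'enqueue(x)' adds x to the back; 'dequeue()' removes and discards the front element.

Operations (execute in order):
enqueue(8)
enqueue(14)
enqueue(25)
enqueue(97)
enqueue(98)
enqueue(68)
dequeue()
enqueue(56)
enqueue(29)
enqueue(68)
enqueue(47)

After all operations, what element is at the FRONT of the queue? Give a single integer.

Answer: 14

Derivation:
enqueue(8): queue = [8]
enqueue(14): queue = [8, 14]
enqueue(25): queue = [8, 14, 25]
enqueue(97): queue = [8, 14, 25, 97]
enqueue(98): queue = [8, 14, 25, 97, 98]
enqueue(68): queue = [8, 14, 25, 97, 98, 68]
dequeue(): queue = [14, 25, 97, 98, 68]
enqueue(56): queue = [14, 25, 97, 98, 68, 56]
enqueue(29): queue = [14, 25, 97, 98, 68, 56, 29]
enqueue(68): queue = [14, 25, 97, 98, 68, 56, 29, 68]
enqueue(47): queue = [14, 25, 97, 98, 68, 56, 29, 68, 47]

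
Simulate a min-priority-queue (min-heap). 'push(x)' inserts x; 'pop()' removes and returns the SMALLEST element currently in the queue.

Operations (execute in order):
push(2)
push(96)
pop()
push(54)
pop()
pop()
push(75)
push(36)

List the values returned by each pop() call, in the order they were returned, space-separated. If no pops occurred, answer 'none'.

push(2): heap contents = [2]
push(96): heap contents = [2, 96]
pop() → 2: heap contents = [96]
push(54): heap contents = [54, 96]
pop() → 54: heap contents = [96]
pop() → 96: heap contents = []
push(75): heap contents = [75]
push(36): heap contents = [36, 75]

Answer: 2 54 96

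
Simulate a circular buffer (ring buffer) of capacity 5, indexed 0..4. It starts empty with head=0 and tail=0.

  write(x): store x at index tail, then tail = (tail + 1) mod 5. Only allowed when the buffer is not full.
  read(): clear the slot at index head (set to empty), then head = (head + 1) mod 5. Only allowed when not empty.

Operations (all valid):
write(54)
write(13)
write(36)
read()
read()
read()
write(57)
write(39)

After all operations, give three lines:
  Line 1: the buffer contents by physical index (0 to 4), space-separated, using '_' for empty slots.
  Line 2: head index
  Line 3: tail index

Answer: _ _ _ 57 39
3
0

Derivation:
write(54): buf=[54 _ _ _ _], head=0, tail=1, size=1
write(13): buf=[54 13 _ _ _], head=0, tail=2, size=2
write(36): buf=[54 13 36 _ _], head=0, tail=3, size=3
read(): buf=[_ 13 36 _ _], head=1, tail=3, size=2
read(): buf=[_ _ 36 _ _], head=2, tail=3, size=1
read(): buf=[_ _ _ _ _], head=3, tail=3, size=0
write(57): buf=[_ _ _ 57 _], head=3, tail=4, size=1
write(39): buf=[_ _ _ 57 39], head=3, tail=0, size=2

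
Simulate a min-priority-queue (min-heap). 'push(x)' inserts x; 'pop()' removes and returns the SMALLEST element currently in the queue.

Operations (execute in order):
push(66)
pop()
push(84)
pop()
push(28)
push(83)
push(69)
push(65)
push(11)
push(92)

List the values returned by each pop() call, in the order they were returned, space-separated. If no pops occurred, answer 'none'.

Answer: 66 84

Derivation:
push(66): heap contents = [66]
pop() → 66: heap contents = []
push(84): heap contents = [84]
pop() → 84: heap contents = []
push(28): heap contents = [28]
push(83): heap contents = [28, 83]
push(69): heap contents = [28, 69, 83]
push(65): heap contents = [28, 65, 69, 83]
push(11): heap contents = [11, 28, 65, 69, 83]
push(92): heap contents = [11, 28, 65, 69, 83, 92]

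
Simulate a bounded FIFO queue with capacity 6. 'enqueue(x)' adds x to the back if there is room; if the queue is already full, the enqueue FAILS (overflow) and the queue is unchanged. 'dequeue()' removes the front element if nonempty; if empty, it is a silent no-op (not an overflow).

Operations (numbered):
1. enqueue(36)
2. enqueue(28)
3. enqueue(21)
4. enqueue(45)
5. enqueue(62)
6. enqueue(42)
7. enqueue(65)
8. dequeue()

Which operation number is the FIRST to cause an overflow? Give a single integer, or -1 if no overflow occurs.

1. enqueue(36): size=1
2. enqueue(28): size=2
3. enqueue(21): size=3
4. enqueue(45): size=4
5. enqueue(62): size=5
6. enqueue(42): size=6
7. enqueue(65): size=6=cap → OVERFLOW (fail)
8. dequeue(): size=5

Answer: 7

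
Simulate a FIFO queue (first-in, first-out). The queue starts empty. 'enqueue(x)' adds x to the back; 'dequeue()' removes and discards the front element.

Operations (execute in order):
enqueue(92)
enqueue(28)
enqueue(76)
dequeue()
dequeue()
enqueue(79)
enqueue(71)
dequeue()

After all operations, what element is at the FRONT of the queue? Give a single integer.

enqueue(92): queue = [92]
enqueue(28): queue = [92, 28]
enqueue(76): queue = [92, 28, 76]
dequeue(): queue = [28, 76]
dequeue(): queue = [76]
enqueue(79): queue = [76, 79]
enqueue(71): queue = [76, 79, 71]
dequeue(): queue = [79, 71]

Answer: 79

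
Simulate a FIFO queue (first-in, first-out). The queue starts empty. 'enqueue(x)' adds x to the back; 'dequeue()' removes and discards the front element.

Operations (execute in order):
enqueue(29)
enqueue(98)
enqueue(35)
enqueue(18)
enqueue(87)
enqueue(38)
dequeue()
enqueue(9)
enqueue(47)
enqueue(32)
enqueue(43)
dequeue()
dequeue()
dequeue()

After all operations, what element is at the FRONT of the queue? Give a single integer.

Answer: 87

Derivation:
enqueue(29): queue = [29]
enqueue(98): queue = [29, 98]
enqueue(35): queue = [29, 98, 35]
enqueue(18): queue = [29, 98, 35, 18]
enqueue(87): queue = [29, 98, 35, 18, 87]
enqueue(38): queue = [29, 98, 35, 18, 87, 38]
dequeue(): queue = [98, 35, 18, 87, 38]
enqueue(9): queue = [98, 35, 18, 87, 38, 9]
enqueue(47): queue = [98, 35, 18, 87, 38, 9, 47]
enqueue(32): queue = [98, 35, 18, 87, 38, 9, 47, 32]
enqueue(43): queue = [98, 35, 18, 87, 38, 9, 47, 32, 43]
dequeue(): queue = [35, 18, 87, 38, 9, 47, 32, 43]
dequeue(): queue = [18, 87, 38, 9, 47, 32, 43]
dequeue(): queue = [87, 38, 9, 47, 32, 43]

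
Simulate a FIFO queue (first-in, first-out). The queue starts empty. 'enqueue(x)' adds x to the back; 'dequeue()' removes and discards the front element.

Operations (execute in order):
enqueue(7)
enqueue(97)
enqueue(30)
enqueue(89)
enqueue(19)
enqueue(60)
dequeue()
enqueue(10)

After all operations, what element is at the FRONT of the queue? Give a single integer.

Answer: 97

Derivation:
enqueue(7): queue = [7]
enqueue(97): queue = [7, 97]
enqueue(30): queue = [7, 97, 30]
enqueue(89): queue = [7, 97, 30, 89]
enqueue(19): queue = [7, 97, 30, 89, 19]
enqueue(60): queue = [7, 97, 30, 89, 19, 60]
dequeue(): queue = [97, 30, 89, 19, 60]
enqueue(10): queue = [97, 30, 89, 19, 60, 10]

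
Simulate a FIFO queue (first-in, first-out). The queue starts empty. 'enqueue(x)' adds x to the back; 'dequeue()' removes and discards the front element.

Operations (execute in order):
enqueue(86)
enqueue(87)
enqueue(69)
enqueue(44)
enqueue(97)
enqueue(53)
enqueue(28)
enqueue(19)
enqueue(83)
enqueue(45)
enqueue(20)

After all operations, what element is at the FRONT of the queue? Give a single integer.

enqueue(86): queue = [86]
enqueue(87): queue = [86, 87]
enqueue(69): queue = [86, 87, 69]
enqueue(44): queue = [86, 87, 69, 44]
enqueue(97): queue = [86, 87, 69, 44, 97]
enqueue(53): queue = [86, 87, 69, 44, 97, 53]
enqueue(28): queue = [86, 87, 69, 44, 97, 53, 28]
enqueue(19): queue = [86, 87, 69, 44, 97, 53, 28, 19]
enqueue(83): queue = [86, 87, 69, 44, 97, 53, 28, 19, 83]
enqueue(45): queue = [86, 87, 69, 44, 97, 53, 28, 19, 83, 45]
enqueue(20): queue = [86, 87, 69, 44, 97, 53, 28, 19, 83, 45, 20]

Answer: 86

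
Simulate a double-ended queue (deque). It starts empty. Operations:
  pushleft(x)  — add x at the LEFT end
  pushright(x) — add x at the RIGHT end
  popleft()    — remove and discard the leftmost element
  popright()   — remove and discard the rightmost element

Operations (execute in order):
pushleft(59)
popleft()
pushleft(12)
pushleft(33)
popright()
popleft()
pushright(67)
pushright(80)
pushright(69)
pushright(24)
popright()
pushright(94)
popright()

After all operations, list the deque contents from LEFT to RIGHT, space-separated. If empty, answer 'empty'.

Answer: 67 80 69

Derivation:
pushleft(59): [59]
popleft(): []
pushleft(12): [12]
pushleft(33): [33, 12]
popright(): [33]
popleft(): []
pushright(67): [67]
pushright(80): [67, 80]
pushright(69): [67, 80, 69]
pushright(24): [67, 80, 69, 24]
popright(): [67, 80, 69]
pushright(94): [67, 80, 69, 94]
popright(): [67, 80, 69]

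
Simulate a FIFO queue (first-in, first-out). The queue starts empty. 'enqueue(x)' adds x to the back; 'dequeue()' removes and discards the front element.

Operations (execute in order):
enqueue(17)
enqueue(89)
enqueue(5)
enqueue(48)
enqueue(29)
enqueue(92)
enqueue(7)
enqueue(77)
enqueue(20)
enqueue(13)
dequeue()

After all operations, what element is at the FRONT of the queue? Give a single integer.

enqueue(17): queue = [17]
enqueue(89): queue = [17, 89]
enqueue(5): queue = [17, 89, 5]
enqueue(48): queue = [17, 89, 5, 48]
enqueue(29): queue = [17, 89, 5, 48, 29]
enqueue(92): queue = [17, 89, 5, 48, 29, 92]
enqueue(7): queue = [17, 89, 5, 48, 29, 92, 7]
enqueue(77): queue = [17, 89, 5, 48, 29, 92, 7, 77]
enqueue(20): queue = [17, 89, 5, 48, 29, 92, 7, 77, 20]
enqueue(13): queue = [17, 89, 5, 48, 29, 92, 7, 77, 20, 13]
dequeue(): queue = [89, 5, 48, 29, 92, 7, 77, 20, 13]

Answer: 89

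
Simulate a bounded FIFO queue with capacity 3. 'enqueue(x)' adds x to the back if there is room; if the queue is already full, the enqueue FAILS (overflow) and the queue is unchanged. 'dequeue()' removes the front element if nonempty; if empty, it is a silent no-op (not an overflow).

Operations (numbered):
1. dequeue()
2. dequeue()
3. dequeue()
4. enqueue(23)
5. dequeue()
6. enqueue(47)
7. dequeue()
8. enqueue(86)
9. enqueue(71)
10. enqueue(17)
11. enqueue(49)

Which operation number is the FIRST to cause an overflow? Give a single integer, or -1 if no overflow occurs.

1. dequeue(): empty, no-op, size=0
2. dequeue(): empty, no-op, size=0
3. dequeue(): empty, no-op, size=0
4. enqueue(23): size=1
5. dequeue(): size=0
6. enqueue(47): size=1
7. dequeue(): size=0
8. enqueue(86): size=1
9. enqueue(71): size=2
10. enqueue(17): size=3
11. enqueue(49): size=3=cap → OVERFLOW (fail)

Answer: 11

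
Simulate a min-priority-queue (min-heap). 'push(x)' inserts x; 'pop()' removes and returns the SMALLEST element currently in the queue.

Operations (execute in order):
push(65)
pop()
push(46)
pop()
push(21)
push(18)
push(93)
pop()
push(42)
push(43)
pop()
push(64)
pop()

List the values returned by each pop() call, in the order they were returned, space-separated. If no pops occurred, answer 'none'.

push(65): heap contents = [65]
pop() → 65: heap contents = []
push(46): heap contents = [46]
pop() → 46: heap contents = []
push(21): heap contents = [21]
push(18): heap contents = [18, 21]
push(93): heap contents = [18, 21, 93]
pop() → 18: heap contents = [21, 93]
push(42): heap contents = [21, 42, 93]
push(43): heap contents = [21, 42, 43, 93]
pop() → 21: heap contents = [42, 43, 93]
push(64): heap contents = [42, 43, 64, 93]
pop() → 42: heap contents = [43, 64, 93]

Answer: 65 46 18 21 42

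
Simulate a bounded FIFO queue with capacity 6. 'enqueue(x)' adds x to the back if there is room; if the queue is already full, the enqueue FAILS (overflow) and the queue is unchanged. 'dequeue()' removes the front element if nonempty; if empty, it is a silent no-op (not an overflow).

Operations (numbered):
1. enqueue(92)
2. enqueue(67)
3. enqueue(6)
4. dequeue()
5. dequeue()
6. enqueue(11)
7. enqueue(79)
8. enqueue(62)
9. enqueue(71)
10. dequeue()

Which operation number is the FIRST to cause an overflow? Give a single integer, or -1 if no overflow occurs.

1. enqueue(92): size=1
2. enqueue(67): size=2
3. enqueue(6): size=3
4. dequeue(): size=2
5. dequeue(): size=1
6. enqueue(11): size=2
7. enqueue(79): size=3
8. enqueue(62): size=4
9. enqueue(71): size=5
10. dequeue(): size=4

Answer: -1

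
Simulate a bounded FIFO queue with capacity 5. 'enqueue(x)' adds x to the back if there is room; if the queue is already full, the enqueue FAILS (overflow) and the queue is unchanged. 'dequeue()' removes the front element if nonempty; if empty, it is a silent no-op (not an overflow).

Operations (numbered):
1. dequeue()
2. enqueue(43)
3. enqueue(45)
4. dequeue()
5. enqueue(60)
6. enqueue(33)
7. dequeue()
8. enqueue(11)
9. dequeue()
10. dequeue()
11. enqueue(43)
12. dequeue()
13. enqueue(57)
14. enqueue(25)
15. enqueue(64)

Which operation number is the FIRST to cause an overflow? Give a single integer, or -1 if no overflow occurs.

Answer: -1

Derivation:
1. dequeue(): empty, no-op, size=0
2. enqueue(43): size=1
3. enqueue(45): size=2
4. dequeue(): size=1
5. enqueue(60): size=2
6. enqueue(33): size=3
7. dequeue(): size=2
8. enqueue(11): size=3
9. dequeue(): size=2
10. dequeue(): size=1
11. enqueue(43): size=2
12. dequeue(): size=1
13. enqueue(57): size=2
14. enqueue(25): size=3
15. enqueue(64): size=4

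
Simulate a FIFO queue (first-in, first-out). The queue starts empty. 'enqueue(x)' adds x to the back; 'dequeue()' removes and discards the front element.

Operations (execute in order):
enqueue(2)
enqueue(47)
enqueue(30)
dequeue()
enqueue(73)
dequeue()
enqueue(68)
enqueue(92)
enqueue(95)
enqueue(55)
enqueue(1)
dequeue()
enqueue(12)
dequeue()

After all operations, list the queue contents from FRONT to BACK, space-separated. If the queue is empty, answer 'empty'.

enqueue(2): [2]
enqueue(47): [2, 47]
enqueue(30): [2, 47, 30]
dequeue(): [47, 30]
enqueue(73): [47, 30, 73]
dequeue(): [30, 73]
enqueue(68): [30, 73, 68]
enqueue(92): [30, 73, 68, 92]
enqueue(95): [30, 73, 68, 92, 95]
enqueue(55): [30, 73, 68, 92, 95, 55]
enqueue(1): [30, 73, 68, 92, 95, 55, 1]
dequeue(): [73, 68, 92, 95, 55, 1]
enqueue(12): [73, 68, 92, 95, 55, 1, 12]
dequeue(): [68, 92, 95, 55, 1, 12]

Answer: 68 92 95 55 1 12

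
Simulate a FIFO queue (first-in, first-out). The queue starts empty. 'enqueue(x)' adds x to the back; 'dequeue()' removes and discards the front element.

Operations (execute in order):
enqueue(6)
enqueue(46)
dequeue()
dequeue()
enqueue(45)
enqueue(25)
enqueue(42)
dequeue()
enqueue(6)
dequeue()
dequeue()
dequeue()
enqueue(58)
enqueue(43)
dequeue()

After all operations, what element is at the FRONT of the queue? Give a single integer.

Answer: 43

Derivation:
enqueue(6): queue = [6]
enqueue(46): queue = [6, 46]
dequeue(): queue = [46]
dequeue(): queue = []
enqueue(45): queue = [45]
enqueue(25): queue = [45, 25]
enqueue(42): queue = [45, 25, 42]
dequeue(): queue = [25, 42]
enqueue(6): queue = [25, 42, 6]
dequeue(): queue = [42, 6]
dequeue(): queue = [6]
dequeue(): queue = []
enqueue(58): queue = [58]
enqueue(43): queue = [58, 43]
dequeue(): queue = [43]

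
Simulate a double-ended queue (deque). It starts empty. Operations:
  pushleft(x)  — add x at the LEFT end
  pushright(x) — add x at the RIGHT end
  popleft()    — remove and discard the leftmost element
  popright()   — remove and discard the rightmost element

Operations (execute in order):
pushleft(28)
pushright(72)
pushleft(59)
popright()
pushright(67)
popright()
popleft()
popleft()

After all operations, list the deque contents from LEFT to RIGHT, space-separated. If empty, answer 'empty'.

Answer: empty

Derivation:
pushleft(28): [28]
pushright(72): [28, 72]
pushleft(59): [59, 28, 72]
popright(): [59, 28]
pushright(67): [59, 28, 67]
popright(): [59, 28]
popleft(): [28]
popleft(): []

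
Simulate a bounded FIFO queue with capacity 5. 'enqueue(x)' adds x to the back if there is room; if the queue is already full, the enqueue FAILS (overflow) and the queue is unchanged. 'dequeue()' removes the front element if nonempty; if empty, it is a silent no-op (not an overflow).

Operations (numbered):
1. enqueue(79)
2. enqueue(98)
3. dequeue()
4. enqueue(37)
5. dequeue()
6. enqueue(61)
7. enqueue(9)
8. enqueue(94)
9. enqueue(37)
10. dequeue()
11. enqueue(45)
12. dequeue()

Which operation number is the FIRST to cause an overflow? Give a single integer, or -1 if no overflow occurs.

Answer: -1

Derivation:
1. enqueue(79): size=1
2. enqueue(98): size=2
3. dequeue(): size=1
4. enqueue(37): size=2
5. dequeue(): size=1
6. enqueue(61): size=2
7. enqueue(9): size=3
8. enqueue(94): size=4
9. enqueue(37): size=5
10. dequeue(): size=4
11. enqueue(45): size=5
12. dequeue(): size=4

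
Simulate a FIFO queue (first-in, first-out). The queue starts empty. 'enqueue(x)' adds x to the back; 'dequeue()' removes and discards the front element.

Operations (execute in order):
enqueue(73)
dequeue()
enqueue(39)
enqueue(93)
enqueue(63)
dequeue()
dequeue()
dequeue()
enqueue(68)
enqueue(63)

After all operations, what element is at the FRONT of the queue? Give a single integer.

enqueue(73): queue = [73]
dequeue(): queue = []
enqueue(39): queue = [39]
enqueue(93): queue = [39, 93]
enqueue(63): queue = [39, 93, 63]
dequeue(): queue = [93, 63]
dequeue(): queue = [63]
dequeue(): queue = []
enqueue(68): queue = [68]
enqueue(63): queue = [68, 63]

Answer: 68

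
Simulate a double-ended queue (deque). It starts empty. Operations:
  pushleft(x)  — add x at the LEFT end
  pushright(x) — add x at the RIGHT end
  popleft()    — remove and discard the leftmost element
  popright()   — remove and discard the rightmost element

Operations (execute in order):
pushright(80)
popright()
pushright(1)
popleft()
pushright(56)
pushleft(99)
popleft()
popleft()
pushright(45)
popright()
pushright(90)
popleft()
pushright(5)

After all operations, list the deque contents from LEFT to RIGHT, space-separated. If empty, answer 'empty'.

pushright(80): [80]
popright(): []
pushright(1): [1]
popleft(): []
pushright(56): [56]
pushleft(99): [99, 56]
popleft(): [56]
popleft(): []
pushright(45): [45]
popright(): []
pushright(90): [90]
popleft(): []
pushright(5): [5]

Answer: 5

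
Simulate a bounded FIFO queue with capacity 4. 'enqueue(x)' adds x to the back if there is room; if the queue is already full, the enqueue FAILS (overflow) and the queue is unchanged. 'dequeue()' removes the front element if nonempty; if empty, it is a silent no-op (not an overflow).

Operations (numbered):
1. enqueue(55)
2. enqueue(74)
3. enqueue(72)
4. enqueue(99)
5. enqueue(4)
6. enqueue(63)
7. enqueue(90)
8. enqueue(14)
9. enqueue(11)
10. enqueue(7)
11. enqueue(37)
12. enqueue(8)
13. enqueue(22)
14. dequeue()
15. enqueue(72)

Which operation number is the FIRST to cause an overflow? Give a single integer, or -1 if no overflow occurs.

Answer: 5

Derivation:
1. enqueue(55): size=1
2. enqueue(74): size=2
3. enqueue(72): size=3
4. enqueue(99): size=4
5. enqueue(4): size=4=cap → OVERFLOW (fail)
6. enqueue(63): size=4=cap → OVERFLOW (fail)
7. enqueue(90): size=4=cap → OVERFLOW (fail)
8. enqueue(14): size=4=cap → OVERFLOW (fail)
9. enqueue(11): size=4=cap → OVERFLOW (fail)
10. enqueue(7): size=4=cap → OVERFLOW (fail)
11. enqueue(37): size=4=cap → OVERFLOW (fail)
12. enqueue(8): size=4=cap → OVERFLOW (fail)
13. enqueue(22): size=4=cap → OVERFLOW (fail)
14. dequeue(): size=3
15. enqueue(72): size=4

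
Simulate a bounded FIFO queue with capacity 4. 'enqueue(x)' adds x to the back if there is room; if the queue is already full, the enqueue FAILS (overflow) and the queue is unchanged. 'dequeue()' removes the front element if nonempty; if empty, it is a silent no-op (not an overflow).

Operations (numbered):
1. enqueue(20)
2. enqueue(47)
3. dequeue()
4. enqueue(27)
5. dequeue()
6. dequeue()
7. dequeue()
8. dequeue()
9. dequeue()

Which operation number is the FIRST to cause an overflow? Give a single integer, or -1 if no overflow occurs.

1. enqueue(20): size=1
2. enqueue(47): size=2
3. dequeue(): size=1
4. enqueue(27): size=2
5. dequeue(): size=1
6. dequeue(): size=0
7. dequeue(): empty, no-op, size=0
8. dequeue(): empty, no-op, size=0
9. dequeue(): empty, no-op, size=0

Answer: -1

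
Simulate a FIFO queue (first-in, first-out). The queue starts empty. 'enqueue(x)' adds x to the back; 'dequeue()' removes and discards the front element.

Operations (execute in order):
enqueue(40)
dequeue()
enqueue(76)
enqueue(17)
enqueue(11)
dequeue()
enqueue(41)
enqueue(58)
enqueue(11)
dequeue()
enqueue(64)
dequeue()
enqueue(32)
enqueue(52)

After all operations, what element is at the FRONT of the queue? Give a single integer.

enqueue(40): queue = [40]
dequeue(): queue = []
enqueue(76): queue = [76]
enqueue(17): queue = [76, 17]
enqueue(11): queue = [76, 17, 11]
dequeue(): queue = [17, 11]
enqueue(41): queue = [17, 11, 41]
enqueue(58): queue = [17, 11, 41, 58]
enqueue(11): queue = [17, 11, 41, 58, 11]
dequeue(): queue = [11, 41, 58, 11]
enqueue(64): queue = [11, 41, 58, 11, 64]
dequeue(): queue = [41, 58, 11, 64]
enqueue(32): queue = [41, 58, 11, 64, 32]
enqueue(52): queue = [41, 58, 11, 64, 32, 52]

Answer: 41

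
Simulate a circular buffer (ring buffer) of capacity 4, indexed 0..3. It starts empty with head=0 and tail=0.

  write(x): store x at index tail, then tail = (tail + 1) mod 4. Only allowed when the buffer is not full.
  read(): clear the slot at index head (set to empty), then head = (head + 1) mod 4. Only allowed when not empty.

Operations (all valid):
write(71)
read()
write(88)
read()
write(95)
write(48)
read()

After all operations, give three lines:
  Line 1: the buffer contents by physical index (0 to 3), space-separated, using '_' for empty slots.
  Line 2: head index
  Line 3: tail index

Answer: _ _ _ 48
3
0

Derivation:
write(71): buf=[71 _ _ _], head=0, tail=1, size=1
read(): buf=[_ _ _ _], head=1, tail=1, size=0
write(88): buf=[_ 88 _ _], head=1, tail=2, size=1
read(): buf=[_ _ _ _], head=2, tail=2, size=0
write(95): buf=[_ _ 95 _], head=2, tail=3, size=1
write(48): buf=[_ _ 95 48], head=2, tail=0, size=2
read(): buf=[_ _ _ 48], head=3, tail=0, size=1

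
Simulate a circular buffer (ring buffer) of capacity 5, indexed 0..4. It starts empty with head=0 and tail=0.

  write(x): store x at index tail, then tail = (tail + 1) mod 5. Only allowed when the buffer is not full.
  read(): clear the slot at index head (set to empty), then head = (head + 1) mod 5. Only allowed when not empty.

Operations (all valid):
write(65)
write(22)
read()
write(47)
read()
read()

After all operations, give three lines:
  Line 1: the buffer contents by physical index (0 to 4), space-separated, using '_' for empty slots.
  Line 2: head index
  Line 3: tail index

Answer: _ _ _ _ _
3
3

Derivation:
write(65): buf=[65 _ _ _ _], head=0, tail=1, size=1
write(22): buf=[65 22 _ _ _], head=0, tail=2, size=2
read(): buf=[_ 22 _ _ _], head=1, tail=2, size=1
write(47): buf=[_ 22 47 _ _], head=1, tail=3, size=2
read(): buf=[_ _ 47 _ _], head=2, tail=3, size=1
read(): buf=[_ _ _ _ _], head=3, tail=3, size=0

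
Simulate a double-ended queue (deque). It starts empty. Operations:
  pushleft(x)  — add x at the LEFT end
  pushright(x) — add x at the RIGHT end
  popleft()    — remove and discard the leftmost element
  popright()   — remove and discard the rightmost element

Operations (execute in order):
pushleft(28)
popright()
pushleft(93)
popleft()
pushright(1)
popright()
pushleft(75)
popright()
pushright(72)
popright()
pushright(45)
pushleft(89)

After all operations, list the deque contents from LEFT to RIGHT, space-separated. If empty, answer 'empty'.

Answer: 89 45

Derivation:
pushleft(28): [28]
popright(): []
pushleft(93): [93]
popleft(): []
pushright(1): [1]
popright(): []
pushleft(75): [75]
popright(): []
pushright(72): [72]
popright(): []
pushright(45): [45]
pushleft(89): [89, 45]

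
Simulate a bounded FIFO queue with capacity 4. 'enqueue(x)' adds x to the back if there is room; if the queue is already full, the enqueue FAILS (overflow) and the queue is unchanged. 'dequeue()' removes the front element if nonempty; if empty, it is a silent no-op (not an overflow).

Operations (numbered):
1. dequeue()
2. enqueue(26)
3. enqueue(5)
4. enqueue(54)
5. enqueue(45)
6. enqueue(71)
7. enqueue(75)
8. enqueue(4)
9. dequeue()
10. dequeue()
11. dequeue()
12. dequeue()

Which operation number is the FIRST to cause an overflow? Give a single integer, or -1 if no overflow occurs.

Answer: 6

Derivation:
1. dequeue(): empty, no-op, size=0
2. enqueue(26): size=1
3. enqueue(5): size=2
4. enqueue(54): size=3
5. enqueue(45): size=4
6. enqueue(71): size=4=cap → OVERFLOW (fail)
7. enqueue(75): size=4=cap → OVERFLOW (fail)
8. enqueue(4): size=4=cap → OVERFLOW (fail)
9. dequeue(): size=3
10. dequeue(): size=2
11. dequeue(): size=1
12. dequeue(): size=0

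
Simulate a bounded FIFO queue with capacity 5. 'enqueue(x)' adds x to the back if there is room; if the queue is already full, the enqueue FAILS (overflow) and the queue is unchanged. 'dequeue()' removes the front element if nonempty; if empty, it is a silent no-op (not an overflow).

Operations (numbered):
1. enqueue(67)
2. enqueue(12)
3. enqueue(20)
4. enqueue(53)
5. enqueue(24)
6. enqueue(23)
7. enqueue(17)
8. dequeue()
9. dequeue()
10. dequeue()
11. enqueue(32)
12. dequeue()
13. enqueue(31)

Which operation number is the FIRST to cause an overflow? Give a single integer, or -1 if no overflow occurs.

Answer: 6

Derivation:
1. enqueue(67): size=1
2. enqueue(12): size=2
3. enqueue(20): size=3
4. enqueue(53): size=4
5. enqueue(24): size=5
6. enqueue(23): size=5=cap → OVERFLOW (fail)
7. enqueue(17): size=5=cap → OVERFLOW (fail)
8. dequeue(): size=4
9. dequeue(): size=3
10. dequeue(): size=2
11. enqueue(32): size=3
12. dequeue(): size=2
13. enqueue(31): size=3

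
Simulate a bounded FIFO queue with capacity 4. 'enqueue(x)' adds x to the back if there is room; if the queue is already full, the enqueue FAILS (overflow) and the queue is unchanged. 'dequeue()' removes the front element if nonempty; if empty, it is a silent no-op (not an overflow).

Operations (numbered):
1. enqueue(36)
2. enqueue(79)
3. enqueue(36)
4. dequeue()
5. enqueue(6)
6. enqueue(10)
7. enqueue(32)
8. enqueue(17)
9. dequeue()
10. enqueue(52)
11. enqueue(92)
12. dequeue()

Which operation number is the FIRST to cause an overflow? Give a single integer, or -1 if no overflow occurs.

Answer: 7

Derivation:
1. enqueue(36): size=1
2. enqueue(79): size=2
3. enqueue(36): size=3
4. dequeue(): size=2
5. enqueue(6): size=3
6. enqueue(10): size=4
7. enqueue(32): size=4=cap → OVERFLOW (fail)
8. enqueue(17): size=4=cap → OVERFLOW (fail)
9. dequeue(): size=3
10. enqueue(52): size=4
11. enqueue(92): size=4=cap → OVERFLOW (fail)
12. dequeue(): size=3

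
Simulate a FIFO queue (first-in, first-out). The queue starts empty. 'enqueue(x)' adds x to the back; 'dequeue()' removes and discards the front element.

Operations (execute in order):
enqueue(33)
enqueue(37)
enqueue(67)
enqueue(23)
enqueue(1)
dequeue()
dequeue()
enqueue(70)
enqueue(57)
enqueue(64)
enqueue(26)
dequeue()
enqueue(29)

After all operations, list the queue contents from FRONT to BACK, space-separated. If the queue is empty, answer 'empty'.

Answer: 23 1 70 57 64 26 29

Derivation:
enqueue(33): [33]
enqueue(37): [33, 37]
enqueue(67): [33, 37, 67]
enqueue(23): [33, 37, 67, 23]
enqueue(1): [33, 37, 67, 23, 1]
dequeue(): [37, 67, 23, 1]
dequeue(): [67, 23, 1]
enqueue(70): [67, 23, 1, 70]
enqueue(57): [67, 23, 1, 70, 57]
enqueue(64): [67, 23, 1, 70, 57, 64]
enqueue(26): [67, 23, 1, 70, 57, 64, 26]
dequeue(): [23, 1, 70, 57, 64, 26]
enqueue(29): [23, 1, 70, 57, 64, 26, 29]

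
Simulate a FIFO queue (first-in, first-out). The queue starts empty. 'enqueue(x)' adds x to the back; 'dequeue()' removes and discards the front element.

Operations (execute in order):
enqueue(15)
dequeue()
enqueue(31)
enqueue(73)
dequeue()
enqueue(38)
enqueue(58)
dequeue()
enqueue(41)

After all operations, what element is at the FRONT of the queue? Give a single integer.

Answer: 38

Derivation:
enqueue(15): queue = [15]
dequeue(): queue = []
enqueue(31): queue = [31]
enqueue(73): queue = [31, 73]
dequeue(): queue = [73]
enqueue(38): queue = [73, 38]
enqueue(58): queue = [73, 38, 58]
dequeue(): queue = [38, 58]
enqueue(41): queue = [38, 58, 41]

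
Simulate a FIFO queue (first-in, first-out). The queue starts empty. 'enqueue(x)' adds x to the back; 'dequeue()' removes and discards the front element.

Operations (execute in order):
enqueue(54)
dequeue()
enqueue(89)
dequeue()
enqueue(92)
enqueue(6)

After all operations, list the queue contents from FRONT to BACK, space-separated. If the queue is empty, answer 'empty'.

enqueue(54): [54]
dequeue(): []
enqueue(89): [89]
dequeue(): []
enqueue(92): [92]
enqueue(6): [92, 6]

Answer: 92 6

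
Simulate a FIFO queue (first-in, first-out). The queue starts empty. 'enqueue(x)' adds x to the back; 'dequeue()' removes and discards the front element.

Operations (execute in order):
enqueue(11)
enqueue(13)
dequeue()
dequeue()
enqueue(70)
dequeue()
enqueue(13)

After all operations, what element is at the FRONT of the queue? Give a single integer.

Answer: 13

Derivation:
enqueue(11): queue = [11]
enqueue(13): queue = [11, 13]
dequeue(): queue = [13]
dequeue(): queue = []
enqueue(70): queue = [70]
dequeue(): queue = []
enqueue(13): queue = [13]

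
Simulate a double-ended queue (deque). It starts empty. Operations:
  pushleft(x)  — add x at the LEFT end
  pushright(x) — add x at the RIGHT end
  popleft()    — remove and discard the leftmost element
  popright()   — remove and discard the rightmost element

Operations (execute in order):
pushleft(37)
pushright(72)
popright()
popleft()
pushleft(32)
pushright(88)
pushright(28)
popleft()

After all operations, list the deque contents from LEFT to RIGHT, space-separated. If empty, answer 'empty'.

Answer: 88 28

Derivation:
pushleft(37): [37]
pushright(72): [37, 72]
popright(): [37]
popleft(): []
pushleft(32): [32]
pushright(88): [32, 88]
pushright(28): [32, 88, 28]
popleft(): [88, 28]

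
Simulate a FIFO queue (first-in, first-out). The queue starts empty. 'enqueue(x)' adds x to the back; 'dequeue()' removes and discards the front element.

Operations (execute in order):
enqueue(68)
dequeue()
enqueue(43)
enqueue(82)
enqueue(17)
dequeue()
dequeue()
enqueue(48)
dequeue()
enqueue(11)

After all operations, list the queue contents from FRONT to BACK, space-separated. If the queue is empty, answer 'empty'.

Answer: 48 11

Derivation:
enqueue(68): [68]
dequeue(): []
enqueue(43): [43]
enqueue(82): [43, 82]
enqueue(17): [43, 82, 17]
dequeue(): [82, 17]
dequeue(): [17]
enqueue(48): [17, 48]
dequeue(): [48]
enqueue(11): [48, 11]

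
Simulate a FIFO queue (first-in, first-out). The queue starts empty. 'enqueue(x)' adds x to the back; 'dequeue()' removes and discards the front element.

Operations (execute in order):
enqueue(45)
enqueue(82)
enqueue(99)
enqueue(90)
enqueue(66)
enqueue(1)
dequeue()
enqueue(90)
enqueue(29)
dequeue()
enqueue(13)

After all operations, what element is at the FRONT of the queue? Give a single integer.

Answer: 99

Derivation:
enqueue(45): queue = [45]
enqueue(82): queue = [45, 82]
enqueue(99): queue = [45, 82, 99]
enqueue(90): queue = [45, 82, 99, 90]
enqueue(66): queue = [45, 82, 99, 90, 66]
enqueue(1): queue = [45, 82, 99, 90, 66, 1]
dequeue(): queue = [82, 99, 90, 66, 1]
enqueue(90): queue = [82, 99, 90, 66, 1, 90]
enqueue(29): queue = [82, 99, 90, 66, 1, 90, 29]
dequeue(): queue = [99, 90, 66, 1, 90, 29]
enqueue(13): queue = [99, 90, 66, 1, 90, 29, 13]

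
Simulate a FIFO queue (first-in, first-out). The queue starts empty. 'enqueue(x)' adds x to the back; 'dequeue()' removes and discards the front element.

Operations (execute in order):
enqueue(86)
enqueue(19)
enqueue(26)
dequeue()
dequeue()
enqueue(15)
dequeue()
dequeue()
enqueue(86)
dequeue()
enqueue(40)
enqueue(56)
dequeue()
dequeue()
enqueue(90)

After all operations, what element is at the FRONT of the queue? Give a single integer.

Answer: 90

Derivation:
enqueue(86): queue = [86]
enqueue(19): queue = [86, 19]
enqueue(26): queue = [86, 19, 26]
dequeue(): queue = [19, 26]
dequeue(): queue = [26]
enqueue(15): queue = [26, 15]
dequeue(): queue = [15]
dequeue(): queue = []
enqueue(86): queue = [86]
dequeue(): queue = []
enqueue(40): queue = [40]
enqueue(56): queue = [40, 56]
dequeue(): queue = [56]
dequeue(): queue = []
enqueue(90): queue = [90]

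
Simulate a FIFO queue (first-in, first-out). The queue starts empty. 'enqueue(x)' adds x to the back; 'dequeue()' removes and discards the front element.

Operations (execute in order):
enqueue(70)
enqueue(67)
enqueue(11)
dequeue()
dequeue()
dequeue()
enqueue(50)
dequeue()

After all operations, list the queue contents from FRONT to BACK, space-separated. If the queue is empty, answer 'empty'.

enqueue(70): [70]
enqueue(67): [70, 67]
enqueue(11): [70, 67, 11]
dequeue(): [67, 11]
dequeue(): [11]
dequeue(): []
enqueue(50): [50]
dequeue(): []

Answer: empty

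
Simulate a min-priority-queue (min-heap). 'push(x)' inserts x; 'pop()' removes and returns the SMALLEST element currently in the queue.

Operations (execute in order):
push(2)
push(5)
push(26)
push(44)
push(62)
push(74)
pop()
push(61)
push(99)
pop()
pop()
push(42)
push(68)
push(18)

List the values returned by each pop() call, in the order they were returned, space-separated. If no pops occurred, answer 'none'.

push(2): heap contents = [2]
push(5): heap contents = [2, 5]
push(26): heap contents = [2, 5, 26]
push(44): heap contents = [2, 5, 26, 44]
push(62): heap contents = [2, 5, 26, 44, 62]
push(74): heap contents = [2, 5, 26, 44, 62, 74]
pop() → 2: heap contents = [5, 26, 44, 62, 74]
push(61): heap contents = [5, 26, 44, 61, 62, 74]
push(99): heap contents = [5, 26, 44, 61, 62, 74, 99]
pop() → 5: heap contents = [26, 44, 61, 62, 74, 99]
pop() → 26: heap contents = [44, 61, 62, 74, 99]
push(42): heap contents = [42, 44, 61, 62, 74, 99]
push(68): heap contents = [42, 44, 61, 62, 68, 74, 99]
push(18): heap contents = [18, 42, 44, 61, 62, 68, 74, 99]

Answer: 2 5 26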